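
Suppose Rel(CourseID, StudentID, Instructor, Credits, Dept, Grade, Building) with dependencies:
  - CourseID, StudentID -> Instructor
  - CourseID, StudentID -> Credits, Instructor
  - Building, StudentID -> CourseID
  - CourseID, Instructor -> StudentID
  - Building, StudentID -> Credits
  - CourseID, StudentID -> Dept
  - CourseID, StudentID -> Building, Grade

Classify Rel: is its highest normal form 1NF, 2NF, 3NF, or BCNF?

BCNF

Candidate keys: {Building, StudentID}, {CourseID, Instructor}, {CourseID, StudentID}. Prime attributes: {Building, CourseID, Instructor, StudentID}.
Each dependency's left side is a superkey — BCNF holds.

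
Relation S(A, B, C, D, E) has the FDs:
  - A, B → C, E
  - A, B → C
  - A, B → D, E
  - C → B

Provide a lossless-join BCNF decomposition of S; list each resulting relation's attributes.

Candidate keys of the original relation: {A, B}, {A, C}.
Within {A, B, C, D, E}: {C}⁺ ∩ {A, B, C, D, E} = {B, C}, not the whole set, so C → B violates BCNF; decompose into {B, C} and {A, C, D, E}.
{B, C}: every determinant is a superkey — BCNF.
{A, C, D, E}: every determinant is a superkey — BCNF.

{A, C, D, E}; {B, C}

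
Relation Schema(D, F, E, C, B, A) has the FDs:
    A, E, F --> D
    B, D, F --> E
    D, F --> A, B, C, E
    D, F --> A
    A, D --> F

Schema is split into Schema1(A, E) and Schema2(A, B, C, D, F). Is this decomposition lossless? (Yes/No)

No

Common attributes: {A}; their closure is {A}.
The closure covers neither Schema1 nor Schema2 entirely; the join is not lossless.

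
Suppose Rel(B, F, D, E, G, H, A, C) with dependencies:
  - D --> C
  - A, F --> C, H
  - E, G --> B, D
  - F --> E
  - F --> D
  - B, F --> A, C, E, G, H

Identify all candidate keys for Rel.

{B, F}, {F, G}

Attributes never on any right-hand side: {F} — every candidate key must contain it.
{B, F} is a candidate key since {B, F}⁺ = {A, B, C, D, E, F, G, H} covers every attribute.
{F, G} is a candidate key since {F, G}⁺ = {A, B, C, D, E, F, G, H} covers every attribute.
No proper subset of any of these is a key, and no other minimal superkey exists.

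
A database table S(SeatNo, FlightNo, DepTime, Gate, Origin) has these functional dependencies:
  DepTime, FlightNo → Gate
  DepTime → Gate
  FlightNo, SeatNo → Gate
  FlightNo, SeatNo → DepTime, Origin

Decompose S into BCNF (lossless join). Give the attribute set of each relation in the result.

Candidate key of the original relation: {FlightNo, SeatNo}.
In {DepTime, FlightNo, Gate, Origin, SeatNo}, {DepTime, FlightNo} is not a superkey ({DepTime, FlightNo}⁺ restricted to this set is {DepTime, FlightNo, Gate}), so split on DepTime, FlightNo → Gate into {DepTime, FlightNo, Gate} and {DepTime, FlightNo, Origin, SeatNo}.
In {DepTime, FlightNo, Gate}, {DepTime} is not a superkey ({DepTime}⁺ restricted to this set is {DepTime, Gate}), so split on DepTime → Gate into {DepTime, Gate} and {DepTime, FlightNo}.
{DepTime, Gate} is in BCNF.
{DepTime, FlightNo} is in BCNF.
{DepTime, FlightNo, Origin, SeatNo} is in BCNF.

{DepTime, FlightNo, Origin, SeatNo}; {DepTime, Gate}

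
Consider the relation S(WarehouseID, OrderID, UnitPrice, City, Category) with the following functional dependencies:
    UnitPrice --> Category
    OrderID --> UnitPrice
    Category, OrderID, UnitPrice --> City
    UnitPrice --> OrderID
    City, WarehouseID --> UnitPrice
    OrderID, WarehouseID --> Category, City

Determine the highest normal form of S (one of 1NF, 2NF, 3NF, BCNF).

Candidate keys: {City, WarehouseID}, {OrderID, WarehouseID}, {UnitPrice, WarehouseID}. Prime attributes: {City, OrderID, UnitPrice, WarehouseID}.
UnitPrice --> Category: {UnitPrice}⁺ = {Category, City, OrderID, UnitPrice}, which is not all of the attributes, so the left side is not a superkey — BCNF is violated.
Because {Category} is non-prime and the left side of UnitPrice --> Category is not a superkey, the relation is not in 3NF.
The proper key subset {OrderID} of {OrderID, WarehouseID} determines non-prime {Category}, so the relation is not even in 2NF.

1NF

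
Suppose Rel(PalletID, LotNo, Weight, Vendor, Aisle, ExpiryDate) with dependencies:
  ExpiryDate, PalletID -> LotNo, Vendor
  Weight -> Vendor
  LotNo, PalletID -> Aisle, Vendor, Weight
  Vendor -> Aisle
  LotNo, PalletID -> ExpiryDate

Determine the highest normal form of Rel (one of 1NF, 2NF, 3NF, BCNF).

Candidate keys: {ExpiryDate, PalletID}, {LotNo, PalletID}. Prime attributes: {ExpiryDate, LotNo, PalletID}.
Weight -> Vendor breaks BCNF: {Weight}⁺ = {Aisle, Vendor, Weight}, so {Weight} is not a superkey.
Weight -> Vendor determines the non-prime attribute {Vendor} from a non-superkey — 3NF is violated.
No proper subset of a key has a non-prime attribute in its closure, so there is no partial dependency; 2NF holds.

2NF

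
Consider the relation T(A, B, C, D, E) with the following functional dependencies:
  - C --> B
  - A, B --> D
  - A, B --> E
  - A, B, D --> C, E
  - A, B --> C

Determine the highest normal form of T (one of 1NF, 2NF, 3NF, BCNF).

Candidate keys: {A, B}, {A, C}. Prime attributes: {A, B, C}.
For C --> B we have {C}⁺ = {B, C}; {C} is not a superkey, so BCNF fails.
Since {B} ⊆ prime attributes and every other non-superkey FD also has a prime right side, the schema is in 3NF.

3NF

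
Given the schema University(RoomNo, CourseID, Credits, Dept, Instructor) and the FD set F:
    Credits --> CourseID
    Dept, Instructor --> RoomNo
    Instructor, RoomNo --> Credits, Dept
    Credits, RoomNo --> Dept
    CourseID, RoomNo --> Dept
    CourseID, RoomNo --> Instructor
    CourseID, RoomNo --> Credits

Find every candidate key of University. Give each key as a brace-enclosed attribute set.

{CourseID, RoomNo}, {Credits, RoomNo}, {Dept, Instructor}, {Instructor, RoomNo}

{CourseID, RoomNo}⁺ = {CourseID, Credits, Dept, Instructor, RoomNo} — all of the relation — so {CourseID, RoomNo} is a candidate key.
{Credits, RoomNo}⁺ = {CourseID, Credits, Dept, Instructor, RoomNo} — all of the relation — so {Credits, RoomNo} is a candidate key.
{Dept, Instructor}⁺ = {CourseID, Credits, Dept, Instructor, RoomNo} — all of the relation — so {Dept, Instructor} is a candidate key.
{Instructor, RoomNo}⁺ = {CourseID, Credits, Dept, Instructor, RoomNo} — all of the relation — so {Instructor, RoomNo} is a candidate key.
These are minimal and exhaustive — every other superkey contains one of them.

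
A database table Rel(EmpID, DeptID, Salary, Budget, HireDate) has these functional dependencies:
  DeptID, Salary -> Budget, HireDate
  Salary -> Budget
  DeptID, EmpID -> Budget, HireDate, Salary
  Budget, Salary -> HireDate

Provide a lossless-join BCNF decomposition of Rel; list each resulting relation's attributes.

{Budget, HireDate, Salary}; {DeptID, EmpID, Salary}

Candidate key of the original relation: {DeptID, EmpID}.
{Budget, DeptID, EmpID, HireDate, Salary}: {DeptID, Salary} determines {Budget, DeptID, HireDate, Salary} here but is not a superkey — split on DeptID, Salary -> Budget, HireDate, giving {Budget, DeptID, HireDate, Salary} and {DeptID, EmpID, Salary}.
{Budget, DeptID, HireDate, Salary}: {Salary} determines {Budget, HireDate, Salary} here but is not a superkey — split on Salary -> Budget, HireDate, giving {Budget, HireDate, Salary} and {DeptID, Salary}.
{Budget, HireDate, Salary} is in BCNF.
{DeptID, Salary} is in BCNF.
{DeptID, EmpID, Salary} is in BCNF.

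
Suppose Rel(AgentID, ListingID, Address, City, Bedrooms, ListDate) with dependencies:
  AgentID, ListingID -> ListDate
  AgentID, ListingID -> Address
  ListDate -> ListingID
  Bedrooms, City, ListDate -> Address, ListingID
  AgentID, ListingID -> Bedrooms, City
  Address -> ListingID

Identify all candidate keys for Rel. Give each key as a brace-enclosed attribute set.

No FD produces {AgentID}, so it must be in every candidate key.
Closure of {Address, AgentID} is {Address, AgentID, Bedrooms, City, ListDate, ListingID}, the whole schema; {Address, AgentID} is a candidate key.
Closure of {AgentID, ListDate} is {Address, AgentID, Bedrooms, City, ListDate, ListingID}, the whole schema; {AgentID, ListDate} is a candidate key.
Closure of {AgentID, ListingID} is {Address, AgentID, Bedrooms, City, ListDate, ListingID}, the whole schema; {AgentID, ListingID} is a candidate key.
Any other superkey properly contains one of these, so there are no further candidate keys.

{Address, AgentID}, {AgentID, ListDate}, {AgentID, ListingID}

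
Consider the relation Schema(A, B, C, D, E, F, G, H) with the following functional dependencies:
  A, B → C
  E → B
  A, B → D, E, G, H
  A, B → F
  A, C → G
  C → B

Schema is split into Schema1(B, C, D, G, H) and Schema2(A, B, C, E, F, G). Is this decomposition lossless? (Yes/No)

Schema1 ∩ Schema2 = {B, C, G}; its closure under F is {B, C, G}.
Neither Schema1 nor Schema2 is contained in that closure, so the decomposition is lossy.

No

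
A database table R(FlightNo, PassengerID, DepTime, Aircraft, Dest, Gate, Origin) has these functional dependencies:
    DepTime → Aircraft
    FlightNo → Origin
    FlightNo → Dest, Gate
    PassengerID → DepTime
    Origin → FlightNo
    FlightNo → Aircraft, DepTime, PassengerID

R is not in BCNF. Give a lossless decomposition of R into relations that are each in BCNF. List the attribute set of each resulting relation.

Candidate keys of the original relation: {FlightNo}, {Origin}.
Within {Aircraft, DepTime, Dest, FlightNo, Gate, Origin, PassengerID}: {DepTime}⁺ ∩ {Aircraft, DepTime, Dest, FlightNo, Gate, Origin, PassengerID} = {Aircraft, DepTime}, not the whole set, so DepTime → Aircraft violates BCNF; decompose into {Aircraft, DepTime} and {DepTime, Dest, FlightNo, Gate, Origin, PassengerID}.
{Aircraft, DepTime}: every determinant is a superkey — BCNF.
Within {DepTime, Dest, FlightNo, Gate, Origin, PassengerID}: {PassengerID}⁺ ∩ {DepTime, Dest, FlightNo, Gate, Origin, PassengerID} = {DepTime, PassengerID}, not the whole set, so PassengerID → DepTime violates BCNF; decompose into {DepTime, PassengerID} and {Dest, FlightNo, Gate, Origin, PassengerID}.
{DepTime, PassengerID}: every determinant is a superkey — BCNF.
{Dest, FlightNo, Gate, Origin, PassengerID}: every determinant is a superkey — BCNF.

{Aircraft, DepTime}; {DepTime, PassengerID}; {Dest, FlightNo, Gate, Origin, PassengerID}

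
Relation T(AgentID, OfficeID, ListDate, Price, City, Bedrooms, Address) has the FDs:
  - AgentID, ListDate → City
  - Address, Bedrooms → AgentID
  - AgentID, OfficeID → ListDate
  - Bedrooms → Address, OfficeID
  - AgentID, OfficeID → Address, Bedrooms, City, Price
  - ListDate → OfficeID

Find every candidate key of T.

{AgentID, ListDate}, {AgentID, OfficeID}, {Bedrooms}

{Bedrooms}⁺ = {Address, AgentID, Bedrooms, City, ListDate, OfficeID, Price} — all of the relation — so {Bedrooms} is a candidate key.
{AgentID, ListDate}⁺ = {Address, AgentID, Bedrooms, City, ListDate, OfficeID, Price} — all of the relation — so {AgentID, ListDate} is a candidate key.
{AgentID, OfficeID}⁺ = {Address, AgentID, Bedrooms, City, ListDate, OfficeID, Price} — all of the relation — so {AgentID, OfficeID} is a candidate key.
These are minimal and exhaustive — every other superkey contains one of them.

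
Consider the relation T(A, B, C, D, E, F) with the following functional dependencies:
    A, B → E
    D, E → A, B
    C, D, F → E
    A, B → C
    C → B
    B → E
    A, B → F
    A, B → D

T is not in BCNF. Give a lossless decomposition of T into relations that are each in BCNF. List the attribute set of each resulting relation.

Candidate keys of the original relation: {A, B}, {A, C}, {B, D}, {C, D}, {D, E}.
Within {A, B, C, D, E, F}: {C}⁺ ∩ {A, B, C, D, E, F} = {B, C, E}, not the whole set, so C → B, E violates BCNF; decompose into {B, C, E} and {A, C, D, F}.
Within {B, C, E}: {B}⁺ ∩ {B, C, E} = {B, E}, not the whole set, so B → E violates BCNF; decompose into {B, E} and {B, C}.
{B, E} is in BCNF.
{B, C} is in BCNF.
{A, C, D, F} is in BCNF.

{A, C, D, F}; {B, C}; {B, E}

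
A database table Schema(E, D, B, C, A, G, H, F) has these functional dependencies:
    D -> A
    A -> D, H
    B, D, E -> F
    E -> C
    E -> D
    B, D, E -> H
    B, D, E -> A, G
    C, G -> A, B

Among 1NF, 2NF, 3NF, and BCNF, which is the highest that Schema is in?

Candidate keys: {B, E}, {E, G}. Prime attributes: {B, E, G}.
For D -> A we have {D}⁺ = {A, D, H}; {D} is not a superkey, so BCNF fails.
D -> A determines the non-prime attribute {A} from a non-superkey — 3NF is violated.
{E} is a proper subset of the key {B, E}, and {E}⁺ contains the non-prime attributes {A, C, D, H} — a partial dependency, so 2NF is violated.

1NF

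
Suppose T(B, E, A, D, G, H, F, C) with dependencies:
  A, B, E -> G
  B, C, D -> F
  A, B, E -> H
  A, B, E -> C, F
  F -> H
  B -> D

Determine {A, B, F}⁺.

{A, B, D, F, H}

Start with {A, B, F}.
F -> H applies; add {H} → now {A, B, F, H}.
B -> D applies; add {D} → now {A, B, D, F, H}.
No further FD applies.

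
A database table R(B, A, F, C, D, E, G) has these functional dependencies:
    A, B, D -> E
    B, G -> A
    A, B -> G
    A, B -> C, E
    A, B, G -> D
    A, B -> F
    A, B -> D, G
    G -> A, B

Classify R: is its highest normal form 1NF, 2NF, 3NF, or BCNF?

BCNF

Candidate keys: {A, B}, {G}. Prime attributes: {A, B, G}.
Each dependency's left side is a superkey — BCNF holds.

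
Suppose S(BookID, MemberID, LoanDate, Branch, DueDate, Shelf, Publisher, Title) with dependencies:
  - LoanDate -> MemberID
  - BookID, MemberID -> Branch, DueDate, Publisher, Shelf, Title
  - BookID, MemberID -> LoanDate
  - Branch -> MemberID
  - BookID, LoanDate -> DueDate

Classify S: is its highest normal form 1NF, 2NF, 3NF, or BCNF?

Candidate keys: {BookID, Branch}, {BookID, LoanDate}, {BookID, MemberID}. Prime attributes: {BookID, Branch, LoanDate, MemberID}.
LoanDate -> MemberID breaks BCNF: {LoanDate}⁺ = {LoanDate, MemberID}, so {LoanDate} is not a superkey.
Since {MemberID} ⊆ prime attributes and every other non-superkey FD also has a prime right side, the schema is in 3NF.

3NF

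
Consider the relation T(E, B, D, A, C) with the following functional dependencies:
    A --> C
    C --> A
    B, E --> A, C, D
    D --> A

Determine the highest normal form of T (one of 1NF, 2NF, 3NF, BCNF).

Candidate key: {B, E}. Prime attributes: {B, E}.
A --> C: {A}⁺ = {A, C}, which is not all of the attributes, so the left side is not a superkey — BCNF is violated.
Because {C} is non-prime and the left side of A --> C is not a superkey, the relation is not in 3NF.
No proper subset of a key has a non-prime attribute in its closure, so there is no partial dependency; 2NF holds.

2NF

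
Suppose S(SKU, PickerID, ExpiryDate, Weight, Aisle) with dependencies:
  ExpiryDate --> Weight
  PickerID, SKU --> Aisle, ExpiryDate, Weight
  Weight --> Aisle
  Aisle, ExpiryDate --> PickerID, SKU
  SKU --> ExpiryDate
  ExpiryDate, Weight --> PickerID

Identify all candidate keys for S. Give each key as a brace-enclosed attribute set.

{ExpiryDate} is a candidate key since {ExpiryDate}⁺ = {Aisle, ExpiryDate, PickerID, SKU, Weight} covers every attribute.
{SKU} is a candidate key since {SKU}⁺ = {Aisle, ExpiryDate, PickerID, SKU, Weight} covers every attribute.
These are minimal and exhaustive — every other superkey contains one of them.

{ExpiryDate}, {SKU}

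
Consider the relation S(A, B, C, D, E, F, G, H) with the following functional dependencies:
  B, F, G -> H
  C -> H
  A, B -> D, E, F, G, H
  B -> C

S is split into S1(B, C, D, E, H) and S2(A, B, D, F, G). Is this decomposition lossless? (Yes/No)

S1 ∩ S2 = {B, D}; its closure under F is {B, C, D, H}.
Neither S1 nor S2 is contained in that closure, so the decomposition is lossy.

No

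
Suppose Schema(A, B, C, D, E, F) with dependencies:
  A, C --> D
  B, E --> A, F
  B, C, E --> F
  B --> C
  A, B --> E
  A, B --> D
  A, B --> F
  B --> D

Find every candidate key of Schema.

{A, B}, {B, E}

Attributes never on any right-hand side: {B} — every candidate key must contain it.
Closure of {A, B} is {A, B, C, D, E, F}, the whole schema; {A, B} is a candidate key.
Closure of {B, E} is {A, B, C, D, E, F}, the whole schema; {B, E} is a candidate key.
Any other superkey properly contains one of these, so there are no further candidate keys.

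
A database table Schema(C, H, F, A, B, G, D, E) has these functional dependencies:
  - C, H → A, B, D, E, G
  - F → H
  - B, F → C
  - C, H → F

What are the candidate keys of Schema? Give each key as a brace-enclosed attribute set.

{B, F}, {C, F}, {C, H}

{B, F}⁺ = {A, B, C, D, E, F, G, H} — all of the relation — so {B, F} is a candidate key.
{C, F}⁺ = {A, B, C, D, E, F, G, H} — all of the relation — so {C, F} is a candidate key.
{C, H}⁺ = {A, B, C, D, E, F, G, H} — all of the relation — so {C, H} is a candidate key.
These are minimal and exhaustive — every other superkey contains one of them.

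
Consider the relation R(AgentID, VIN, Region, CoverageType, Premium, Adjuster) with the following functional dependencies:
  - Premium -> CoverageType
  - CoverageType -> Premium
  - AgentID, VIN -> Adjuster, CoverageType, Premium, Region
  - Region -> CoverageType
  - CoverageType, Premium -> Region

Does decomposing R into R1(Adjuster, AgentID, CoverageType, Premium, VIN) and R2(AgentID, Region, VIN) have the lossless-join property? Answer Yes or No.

Yes

Common attributes: {AgentID, VIN}; their closure is {Adjuster, AgentID, CoverageType, Premium, Region, VIN}.
R1 is contained in that closure, so R1 ∩ R2 -> R1 holds and the join is lossless.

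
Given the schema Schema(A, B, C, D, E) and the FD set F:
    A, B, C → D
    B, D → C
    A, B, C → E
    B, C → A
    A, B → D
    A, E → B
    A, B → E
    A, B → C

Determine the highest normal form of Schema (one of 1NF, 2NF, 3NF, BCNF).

BCNF

Candidate keys: {A, B}, {A, E}, {B, C}, {B, D}. Prime attributes: {A, B, C, D, E}.
Each dependency's left side is a superkey — BCNF holds.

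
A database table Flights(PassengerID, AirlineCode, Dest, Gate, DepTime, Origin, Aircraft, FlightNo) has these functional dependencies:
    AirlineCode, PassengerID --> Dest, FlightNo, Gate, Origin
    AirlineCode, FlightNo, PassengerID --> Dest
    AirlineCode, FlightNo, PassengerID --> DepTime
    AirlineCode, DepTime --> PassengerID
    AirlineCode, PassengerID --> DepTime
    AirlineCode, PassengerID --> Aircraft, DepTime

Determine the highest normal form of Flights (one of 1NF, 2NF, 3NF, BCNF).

BCNF

Candidate keys: {AirlineCode, DepTime}, {AirlineCode, PassengerID}. Prime attributes: {AirlineCode, DepTime, PassengerID}.
The left-hand side of every FD is a superkey, so BCNF is satisfied.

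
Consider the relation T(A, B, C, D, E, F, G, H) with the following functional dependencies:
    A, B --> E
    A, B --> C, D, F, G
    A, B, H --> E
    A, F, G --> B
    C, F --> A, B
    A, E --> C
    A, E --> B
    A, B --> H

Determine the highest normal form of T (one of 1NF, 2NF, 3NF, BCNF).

Candidate keys: {A, B}, {A, E}, {A, F, G}, {C, F}. Prime attributes: {A, B, C, E, F, G}.
The left-hand side of every FD is a superkey, so BCNF is satisfied.

BCNF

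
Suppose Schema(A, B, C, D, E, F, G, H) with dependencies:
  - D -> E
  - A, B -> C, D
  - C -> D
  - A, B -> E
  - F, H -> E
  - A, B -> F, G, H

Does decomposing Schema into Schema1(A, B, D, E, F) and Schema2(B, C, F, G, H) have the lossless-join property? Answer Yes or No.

No

The shared attributes are {B, F} and {B, F}⁺ = {B, F}.
Schema1 ⊄ {B, F} and Schema2 ⊄ {B, F}, so the split is lossy.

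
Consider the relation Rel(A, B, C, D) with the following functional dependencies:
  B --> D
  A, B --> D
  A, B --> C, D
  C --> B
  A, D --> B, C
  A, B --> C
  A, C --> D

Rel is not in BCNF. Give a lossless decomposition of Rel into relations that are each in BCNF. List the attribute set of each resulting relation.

Candidate keys of the original relation: {A, B}, {A, C}, {A, D}.
Within {A, B, C, D}: {B}⁺ ∩ {A, B, C, D} = {B, D}, not the whole set, so B --> D violates BCNF; decompose into {B, D} and {A, B, C}.
{B, D}: every determinant is a superkey — BCNF.
Within {A, B, C}: {C}⁺ ∩ {A, B, C} = {B, C}, not the whole set, so C --> B violates BCNF; decompose into {B, C} and {A, C}.
{B, C}: every determinant is a superkey — BCNF.
{A, C}: every determinant is a superkey — BCNF.

{A, C}; {B, C}; {B, D}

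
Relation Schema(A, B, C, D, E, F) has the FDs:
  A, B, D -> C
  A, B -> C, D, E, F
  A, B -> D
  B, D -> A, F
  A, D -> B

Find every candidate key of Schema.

{A, B}, {A, D}, {B, D}

{A, B}⁺ = {A, B, C, D, E, F} — all of the relation — so {A, B} is a candidate key.
{A, D}⁺ = {A, B, C, D, E, F} — all of the relation — so {A, D} is a candidate key.
{B, D}⁺ = {A, B, C, D, E, F} — all of the relation — so {B, D} is a candidate key.
These are minimal and exhaustive — every other superkey contains one of them.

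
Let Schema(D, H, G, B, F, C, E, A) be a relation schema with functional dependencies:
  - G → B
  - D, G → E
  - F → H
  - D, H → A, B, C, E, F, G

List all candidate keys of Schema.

Attributes never on any right-hand side: {D} — every candidate key must contain it.
{D, F}⁺ = {A, B, C, D, E, F, G, H} — all of the relation — so {D, F} is a candidate key.
{D, H}⁺ = {A, B, C, D, E, F, G, H} — all of the relation — so {D, H} is a candidate key.
No proper subset of any of these is a key, and no other minimal superkey exists.

{D, F}, {D, H}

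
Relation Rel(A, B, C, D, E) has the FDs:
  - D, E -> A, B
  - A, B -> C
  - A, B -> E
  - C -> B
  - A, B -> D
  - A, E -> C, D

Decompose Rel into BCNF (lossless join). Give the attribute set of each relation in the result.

{A, C, D, E}; {B, C}

Candidate keys of the original relation: {A, B}, {A, C}, {A, E}, {D, E}.
In {A, B, C, D, E}, {C} is not a superkey ({C}⁺ restricted to this set is {B, C}), so split on C -> B into {B, C} and {A, C, D, E}.
{B, C}: every determinant is a superkey — BCNF.
{A, C, D, E}: every determinant is a superkey — BCNF.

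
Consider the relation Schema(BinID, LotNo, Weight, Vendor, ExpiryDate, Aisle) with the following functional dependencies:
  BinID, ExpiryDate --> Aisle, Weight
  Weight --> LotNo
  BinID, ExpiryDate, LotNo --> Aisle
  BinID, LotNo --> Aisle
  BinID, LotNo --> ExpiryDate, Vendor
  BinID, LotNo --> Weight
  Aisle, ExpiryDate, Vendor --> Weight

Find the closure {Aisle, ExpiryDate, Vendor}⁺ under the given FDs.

{Aisle, ExpiryDate, LotNo, Vendor, Weight}

Start with {Aisle, ExpiryDate, Vendor}.
Aisle, ExpiryDate, Vendor --> Weight applies; add {Weight} → now {Aisle, ExpiryDate, Vendor, Weight}.
Weight --> LotNo applies; add {LotNo} → now {Aisle, ExpiryDate, LotNo, Vendor, Weight}.
No further FD applies.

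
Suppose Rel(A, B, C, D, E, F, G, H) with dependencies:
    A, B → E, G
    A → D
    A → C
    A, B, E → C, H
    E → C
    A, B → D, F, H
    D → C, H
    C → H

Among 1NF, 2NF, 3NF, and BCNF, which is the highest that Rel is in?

Candidate key: {A, B}. Prime attributes: {A, B}.
A → D breaks BCNF: {A}⁺ = {A, C, D, H}, so {A} is not a superkey.
A → D has non-prime {D} on the right and a non-superkey on the left, so 3NF fails.
{A} is a proper subset of the key {A, B}, and {A}⁺ contains the non-prime attributes {C, D, H} — a partial dependency, so 2NF is violated.

1NF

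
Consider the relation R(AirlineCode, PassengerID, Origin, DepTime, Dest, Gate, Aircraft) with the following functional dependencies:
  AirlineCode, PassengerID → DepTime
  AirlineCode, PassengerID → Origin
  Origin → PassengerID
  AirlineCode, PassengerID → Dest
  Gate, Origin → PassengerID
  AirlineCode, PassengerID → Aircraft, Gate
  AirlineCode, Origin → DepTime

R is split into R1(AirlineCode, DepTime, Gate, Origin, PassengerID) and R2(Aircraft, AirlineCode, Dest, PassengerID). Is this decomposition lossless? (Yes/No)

Common attributes: {AirlineCode, PassengerID}; their closure is {Aircraft, AirlineCode, DepTime, Dest, Gate, Origin, PassengerID}.
Since R1 ⊆ {Aircraft, AirlineCode, DepTime, Dest, Gate, Origin, PassengerID}, the intersection is a superkey of R1; the decomposition is lossless.

Yes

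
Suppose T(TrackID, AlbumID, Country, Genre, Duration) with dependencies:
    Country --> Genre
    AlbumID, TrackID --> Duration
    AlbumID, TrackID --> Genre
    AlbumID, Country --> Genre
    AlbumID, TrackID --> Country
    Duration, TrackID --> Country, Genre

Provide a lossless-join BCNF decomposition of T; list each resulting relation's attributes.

{AlbumID, Duration, TrackID}; {Country, Duration, TrackID}; {Country, Genre}

Candidate key of the original relation: {AlbumID, TrackID}.
In {AlbumID, Country, Duration, Genre, TrackID}, {Country} is not a superkey ({Country}⁺ restricted to this set is {Country, Genre}), so split on Country --> Genre into {Country, Genre} and {AlbumID, Country, Duration, TrackID}.
{Country, Genre} is in BCNF.
In {AlbumID, Country, Duration, TrackID}, {Duration, TrackID} is not a superkey ({Duration, TrackID}⁺ restricted to this set is {Country, Duration, TrackID}), so split on Duration, TrackID --> Country into {Country, Duration, TrackID} and {AlbumID, Duration, TrackID}.
{Country, Duration, TrackID} is in BCNF.
{AlbumID, Duration, TrackID} is in BCNF.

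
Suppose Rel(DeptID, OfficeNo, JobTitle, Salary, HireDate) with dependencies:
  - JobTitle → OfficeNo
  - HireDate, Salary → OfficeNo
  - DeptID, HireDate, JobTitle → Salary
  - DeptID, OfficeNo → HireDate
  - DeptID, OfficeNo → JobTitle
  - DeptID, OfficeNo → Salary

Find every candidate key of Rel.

{DeptID, HireDate, Salary}, {DeptID, JobTitle}, {DeptID, OfficeNo}

Attributes never on any right-hand side: {DeptID} — every candidate key must contain it.
{DeptID, JobTitle}⁺ = {DeptID, HireDate, JobTitle, OfficeNo, Salary}, which is every attribute, so {DeptID, JobTitle} is a candidate key.
{DeptID, OfficeNo}⁺ = {DeptID, HireDate, JobTitle, OfficeNo, Salary}, which is every attribute, so {DeptID, OfficeNo} is a candidate key.
{DeptID, HireDate, Salary}⁺ = {DeptID, HireDate, JobTitle, OfficeNo, Salary}, which is every attribute, so {DeptID, HireDate, Salary} is a candidate key.
No proper subset of any of these is a key, and no other minimal superkey exists.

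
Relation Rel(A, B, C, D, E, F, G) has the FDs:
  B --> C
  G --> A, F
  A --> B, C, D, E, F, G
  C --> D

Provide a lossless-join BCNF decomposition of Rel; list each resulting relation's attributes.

{A, B, E, F, G}; {B, C}; {C, D}

Candidate keys of the original relation: {A}, {G}.
In {A, B, C, D, E, F, G}, {B} is not a superkey ({B}⁺ restricted to this set is {B, C, D}), so split on B --> C, D into {B, C, D} and {A, B, E, F, G}.
In {B, C, D}, {C} is not a superkey ({C}⁺ restricted to this set is {C, D}), so split on C --> D into {C, D} and {B, C}.
{C, D} is in BCNF.
{B, C} is in BCNF.
{A, B, E, F, G} is in BCNF.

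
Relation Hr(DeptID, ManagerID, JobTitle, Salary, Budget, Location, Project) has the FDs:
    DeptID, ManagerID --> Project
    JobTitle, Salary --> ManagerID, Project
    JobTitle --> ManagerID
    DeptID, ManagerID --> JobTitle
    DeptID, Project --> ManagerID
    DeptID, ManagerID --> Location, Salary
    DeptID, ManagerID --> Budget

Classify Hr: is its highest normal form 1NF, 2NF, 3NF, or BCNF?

3NF

Candidate keys: {DeptID, JobTitle}, {DeptID, ManagerID}, {DeptID, Project}. Prime attributes: {DeptID, JobTitle, ManagerID, Project}.
For JobTitle, Salary --> ManagerID, Project we have {JobTitle, Salary}⁺ = {JobTitle, ManagerID, Project, Salary}; {JobTitle, Salary} is not a superkey, so BCNF fails.
Its right-hand attributes {ManagerID, Project} are all prime, as are those of every other non-superkey FD — the relation is in 3NF.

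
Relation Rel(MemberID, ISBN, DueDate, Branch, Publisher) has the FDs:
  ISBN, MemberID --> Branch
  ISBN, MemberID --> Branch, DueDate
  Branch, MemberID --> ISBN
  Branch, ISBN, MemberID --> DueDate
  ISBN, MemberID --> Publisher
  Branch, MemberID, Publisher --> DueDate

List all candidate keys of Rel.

Attributes never on any right-hand side: {MemberID} — every candidate key must contain it.
{Branch, MemberID}⁺ = {Branch, DueDate, ISBN, MemberID, Publisher} — all of the relation — so {Branch, MemberID} is a candidate key.
{ISBN, MemberID}⁺ = {Branch, DueDate, ISBN, MemberID, Publisher} — all of the relation — so {ISBN, MemberID} is a candidate key.
These are minimal and exhaustive — every other superkey contains one of them.

{Branch, MemberID}, {ISBN, MemberID}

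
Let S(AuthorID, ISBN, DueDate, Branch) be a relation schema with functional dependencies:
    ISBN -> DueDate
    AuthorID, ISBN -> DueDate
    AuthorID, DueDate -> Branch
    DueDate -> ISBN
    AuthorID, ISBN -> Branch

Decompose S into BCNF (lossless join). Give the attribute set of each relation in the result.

{AuthorID, Branch, ISBN}; {DueDate, ISBN}

Candidate keys of the original relation: {AuthorID, DueDate}, {AuthorID, ISBN}.
In {AuthorID, Branch, DueDate, ISBN}, {ISBN} is not a superkey ({ISBN}⁺ restricted to this set is {DueDate, ISBN}), so split on ISBN -> DueDate into {DueDate, ISBN} and {AuthorID, Branch, ISBN}.
{DueDate, ISBN} is in BCNF.
{AuthorID, Branch, ISBN} is in BCNF.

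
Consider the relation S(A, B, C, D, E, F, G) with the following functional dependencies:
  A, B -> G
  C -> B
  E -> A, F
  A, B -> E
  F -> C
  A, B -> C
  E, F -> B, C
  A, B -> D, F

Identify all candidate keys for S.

{E} is a candidate key since {E}⁺ = {A, B, C, D, E, F, G} covers every attribute.
{A, B} is a candidate key since {A, B}⁺ = {A, B, C, D, E, F, G} covers every attribute.
{A, C} is a candidate key since {A, C}⁺ = {A, B, C, D, E, F, G} covers every attribute.
{A, F} is a candidate key since {A, F}⁺ = {A, B, C, D, E, F, G} covers every attribute.
Any other superkey properly contains one of these, so there are no further candidate keys.

{A, B}, {A, C}, {A, F}, {E}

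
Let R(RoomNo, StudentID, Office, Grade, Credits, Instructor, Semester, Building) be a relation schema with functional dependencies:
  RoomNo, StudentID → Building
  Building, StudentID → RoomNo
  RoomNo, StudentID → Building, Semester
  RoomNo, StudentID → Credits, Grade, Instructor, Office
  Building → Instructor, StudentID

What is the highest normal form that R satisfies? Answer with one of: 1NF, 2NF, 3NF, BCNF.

Candidate keys: {Building}, {RoomNo, StudentID}. Prime attributes: {Building, RoomNo, StudentID}.
The left-hand side of every FD is a superkey, so BCNF is satisfied.

BCNF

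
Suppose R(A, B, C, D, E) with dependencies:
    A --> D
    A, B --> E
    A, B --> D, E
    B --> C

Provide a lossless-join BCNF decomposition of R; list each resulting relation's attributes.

{A, B, E}; {A, D}; {B, C}

Candidate key of the original relation: {A, B}.
{A, B, C, D, E}: {A} determines {A, D} here but is not a superkey — split on A --> D, giving {A, D} and {A, B, C, E}.
{A, D}: every determinant is a superkey — BCNF.
{A, B, C, E}: {B} determines {B, C} here but is not a superkey — split on B --> C, giving {B, C} and {A, B, E}.
{B, C}: every determinant is a superkey — BCNF.
{A, B, E}: every determinant is a superkey — BCNF.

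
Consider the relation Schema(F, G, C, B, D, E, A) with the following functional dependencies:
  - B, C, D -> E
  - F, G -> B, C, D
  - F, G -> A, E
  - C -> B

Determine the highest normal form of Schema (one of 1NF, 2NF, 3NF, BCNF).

2NF

Candidate key: {F, G}. Prime attributes: {F, G}.
For B, C, D -> E we have {B, C, D}⁺ = {B, C, D, E}; {B, C, D} is not a superkey, so BCNF fails.
B, C, D -> E determines the non-prime attribute {E} from a non-superkey — 3NF is violated.
No proper subset of a key has a non-prime attribute in its closure, so there is no partial dependency; 2NF holds.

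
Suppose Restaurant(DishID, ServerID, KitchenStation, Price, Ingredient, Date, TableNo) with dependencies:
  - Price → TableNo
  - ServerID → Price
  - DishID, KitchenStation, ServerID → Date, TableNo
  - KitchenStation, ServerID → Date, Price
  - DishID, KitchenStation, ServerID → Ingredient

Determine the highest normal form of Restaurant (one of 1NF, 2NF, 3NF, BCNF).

1NF

Candidate key: {DishID, KitchenStation, ServerID}. Prime attributes: {DishID, KitchenStation, ServerID}.
Price → TableNo: {Price}⁺ = {Price, TableNo}, which is not all of the attributes, so the left side is not a superkey — BCNF is violated.
Because {TableNo} is non-prime and the left side of Price → TableNo is not a superkey, the relation is not in 3NF.
Since {ServerID} ⊂ {DishID, KitchenStation, ServerID} and {ServerID}⁺ ⊇ {Price, TableNo} with {Price, TableNo} non-prime, there is a partial dependency; 2NF fails.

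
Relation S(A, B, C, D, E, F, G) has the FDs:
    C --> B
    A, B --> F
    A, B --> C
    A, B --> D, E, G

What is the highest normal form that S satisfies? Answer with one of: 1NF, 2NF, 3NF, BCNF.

3NF

Candidate keys: {A, B}, {A, C}. Prime attributes: {A, B, C}.
C --> B breaks BCNF: {C}⁺ = {B, C}, so {C} is not a superkey.
Its right-hand attributes {B} are all prime, as are those of every other non-superkey FD — the relation is in 3NF.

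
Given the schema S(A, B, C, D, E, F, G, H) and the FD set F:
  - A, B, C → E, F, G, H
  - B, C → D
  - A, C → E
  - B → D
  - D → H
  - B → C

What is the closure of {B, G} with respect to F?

Start with {B, G}.
B → D applies; add {D} → now {B, D, G}.
D → H applies; add {H} → now {B, D, G, H}.
B → C applies; add {C} → now {B, C, D, G, H}.
No further FD applies.

{B, C, D, G, H}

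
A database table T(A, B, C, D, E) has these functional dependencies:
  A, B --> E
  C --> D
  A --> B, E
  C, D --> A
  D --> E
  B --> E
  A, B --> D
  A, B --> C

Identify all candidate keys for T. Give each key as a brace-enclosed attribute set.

{A}, {C}

{A} is a candidate key since {A}⁺ = {A, B, C, D, E} covers every attribute.
{C} is a candidate key since {C}⁺ = {A, B, C, D, E} covers every attribute.
These are minimal and exhaustive — every other superkey contains one of them.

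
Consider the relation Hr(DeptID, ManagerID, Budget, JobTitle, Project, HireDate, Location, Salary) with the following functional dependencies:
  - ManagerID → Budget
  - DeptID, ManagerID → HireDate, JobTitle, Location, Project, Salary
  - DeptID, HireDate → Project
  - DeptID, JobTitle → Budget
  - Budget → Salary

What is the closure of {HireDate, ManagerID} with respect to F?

Start with {HireDate, ManagerID}.
ManagerID → Budget applies; add {Budget} → now {Budget, HireDate, ManagerID}.
Budget → Salary applies; add {Salary} → now {Budget, HireDate, ManagerID, Salary}.
No further FD applies.

{Budget, HireDate, ManagerID, Salary}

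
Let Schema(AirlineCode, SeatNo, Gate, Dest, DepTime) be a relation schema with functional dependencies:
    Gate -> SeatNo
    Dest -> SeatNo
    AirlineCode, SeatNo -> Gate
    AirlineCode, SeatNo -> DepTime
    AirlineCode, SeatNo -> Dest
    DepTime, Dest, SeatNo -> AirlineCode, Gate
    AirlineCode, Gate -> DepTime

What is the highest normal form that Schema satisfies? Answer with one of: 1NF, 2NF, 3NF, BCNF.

Candidate keys: {AirlineCode, Dest}, {AirlineCode, Gate}, {AirlineCode, SeatNo}, {DepTime, Dest}. Prime attributes: {AirlineCode, DepTime, Dest, Gate, SeatNo}.
Gate -> SeatNo: {Gate}⁺ = {Gate, SeatNo}, which is not all of the attributes, so the left side is not a superkey — BCNF is violated.
Since {SeatNo} ⊆ prime attributes and every other non-superkey FD also has a prime right side, the schema is in 3NF.

3NF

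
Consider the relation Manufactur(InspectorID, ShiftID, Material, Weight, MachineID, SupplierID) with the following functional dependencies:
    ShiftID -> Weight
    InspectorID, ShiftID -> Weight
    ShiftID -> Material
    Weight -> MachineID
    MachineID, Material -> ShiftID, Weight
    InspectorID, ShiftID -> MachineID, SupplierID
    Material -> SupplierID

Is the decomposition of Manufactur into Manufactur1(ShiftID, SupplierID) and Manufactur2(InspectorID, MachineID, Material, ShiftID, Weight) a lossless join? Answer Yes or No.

Yes

Manufactur1 ∩ Manufactur2 = {ShiftID}; its closure under F is {MachineID, Material, ShiftID, SupplierID, Weight}.
Since Manufactur1 ⊆ {MachineID, Material, ShiftID, SupplierID, Weight}, the intersection is a superkey of Manufactur1; the decomposition is lossless.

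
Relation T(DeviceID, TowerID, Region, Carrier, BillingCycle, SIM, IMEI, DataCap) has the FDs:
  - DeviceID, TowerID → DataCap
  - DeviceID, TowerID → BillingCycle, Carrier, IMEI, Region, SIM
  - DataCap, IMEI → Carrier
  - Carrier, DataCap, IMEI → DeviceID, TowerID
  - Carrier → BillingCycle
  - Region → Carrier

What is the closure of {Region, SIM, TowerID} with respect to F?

Start with {Region, SIM, TowerID}.
Region → Carrier applies; add {Carrier} → now {Carrier, Region, SIM, TowerID}.
Carrier → BillingCycle applies; add {BillingCycle} → now {BillingCycle, Carrier, Region, SIM, TowerID}.
No further FD applies.

{BillingCycle, Carrier, Region, SIM, TowerID}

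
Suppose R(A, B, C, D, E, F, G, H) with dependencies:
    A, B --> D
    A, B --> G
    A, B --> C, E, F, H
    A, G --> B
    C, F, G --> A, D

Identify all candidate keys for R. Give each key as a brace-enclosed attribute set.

{A, B}, {A, G}, {C, F, G}

{A, B}⁺ = {A, B, C, D, E, F, G, H}, which is every attribute, so {A, B} is a candidate key.
{A, G}⁺ = {A, B, C, D, E, F, G, H}, which is every attribute, so {A, G} is a candidate key.
{C, F, G}⁺ = {A, B, C, D, E, F, G, H}, which is every attribute, so {C, F, G} is a candidate key.
No proper subset of any of these is a key, and no other minimal superkey exists.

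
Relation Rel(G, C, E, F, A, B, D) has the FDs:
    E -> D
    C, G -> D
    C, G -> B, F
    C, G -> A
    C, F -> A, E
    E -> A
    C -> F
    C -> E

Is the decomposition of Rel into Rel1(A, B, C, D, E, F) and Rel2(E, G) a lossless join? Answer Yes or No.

Rel1 ∩ Rel2 = {E}; its closure under F is {A, D, E}.
Neither Rel1 nor Rel2 is contained in that closure, so the decomposition is lossy.

No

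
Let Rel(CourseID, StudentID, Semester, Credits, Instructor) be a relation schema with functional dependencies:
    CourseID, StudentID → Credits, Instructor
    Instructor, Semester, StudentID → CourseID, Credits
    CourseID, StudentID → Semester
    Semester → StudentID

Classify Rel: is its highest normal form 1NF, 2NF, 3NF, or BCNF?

3NF

Candidate keys: {CourseID, Semester}, {CourseID, StudentID}, {Instructor, Semester}. Prime attributes: {CourseID, Instructor, Semester, StudentID}.
Semester → StudentID breaks BCNF: {Semester}⁺ = {Semester, StudentID}, so {Semester} is not a superkey.
Since {StudentID} ⊆ prime attributes and every other non-superkey FD also has a prime right side, the schema is in 3NF.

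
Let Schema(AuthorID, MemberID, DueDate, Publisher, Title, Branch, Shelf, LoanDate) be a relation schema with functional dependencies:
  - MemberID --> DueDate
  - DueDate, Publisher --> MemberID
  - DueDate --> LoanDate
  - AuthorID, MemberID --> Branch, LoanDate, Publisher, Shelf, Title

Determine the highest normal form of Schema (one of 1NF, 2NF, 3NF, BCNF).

Candidate keys: {AuthorID, DueDate, Publisher}, {AuthorID, MemberID}. Prime attributes: {AuthorID, DueDate, MemberID, Publisher}.
MemberID --> DueDate: {MemberID}⁺ = {DueDate, LoanDate, MemberID}, which is not all of the attributes, so the left side is not a superkey — BCNF is violated.
DueDate --> LoanDate determines the non-prime attribute {LoanDate} from a non-superkey — 3NF is violated.
The proper key subset {MemberID} of {AuthorID, MemberID} determines non-prime {LoanDate}, so the relation is not even in 2NF.

1NF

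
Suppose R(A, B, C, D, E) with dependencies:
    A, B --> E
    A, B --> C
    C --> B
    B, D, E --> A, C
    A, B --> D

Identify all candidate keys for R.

Closure of {A, B} is {A, B, C, D, E}, the whole schema; {A, B} is a candidate key.
Closure of {A, C} is {A, B, C, D, E}, the whole schema; {A, C} is a candidate key.
Closure of {B, D, E} is {A, B, C, D, E}, the whole schema; {B, D, E} is a candidate key.
Closure of {C, D, E} is {A, B, C, D, E}, the whole schema; {C, D, E} is a candidate key.
No proper subset of any of these is a key, and no other minimal superkey exists.

{A, B}, {A, C}, {B, D, E}, {C, D, E}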